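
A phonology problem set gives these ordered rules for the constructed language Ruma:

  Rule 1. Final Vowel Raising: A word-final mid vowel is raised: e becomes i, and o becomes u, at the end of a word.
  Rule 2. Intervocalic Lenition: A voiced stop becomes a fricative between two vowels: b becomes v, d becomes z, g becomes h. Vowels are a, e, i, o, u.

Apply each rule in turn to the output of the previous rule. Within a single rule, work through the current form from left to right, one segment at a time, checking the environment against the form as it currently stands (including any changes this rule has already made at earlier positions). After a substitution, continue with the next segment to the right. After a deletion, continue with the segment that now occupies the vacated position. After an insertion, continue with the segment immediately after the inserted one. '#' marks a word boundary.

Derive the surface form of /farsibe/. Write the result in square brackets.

[farsivi]

Rule 1 Final Vowel Raising: [farsibe] → [farsibi]
Rule 2 Intervocalic Lenition: [farsibi] → [farsivi]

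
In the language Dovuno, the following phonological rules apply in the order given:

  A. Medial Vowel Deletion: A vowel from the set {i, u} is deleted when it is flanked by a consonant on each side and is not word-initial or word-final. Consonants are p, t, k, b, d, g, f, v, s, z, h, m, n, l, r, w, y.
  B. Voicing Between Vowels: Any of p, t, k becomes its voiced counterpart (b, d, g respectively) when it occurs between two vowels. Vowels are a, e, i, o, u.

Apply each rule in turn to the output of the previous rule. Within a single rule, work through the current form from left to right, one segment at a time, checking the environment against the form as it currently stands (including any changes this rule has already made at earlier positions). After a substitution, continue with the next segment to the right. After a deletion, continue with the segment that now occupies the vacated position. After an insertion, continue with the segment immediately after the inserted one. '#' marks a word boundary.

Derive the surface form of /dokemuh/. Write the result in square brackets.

A Medial Vowel Deletion: [dokemuh] → [dokemh]
B Voicing Between Vowels: [dokemh] → [dogemh]

[dogemh]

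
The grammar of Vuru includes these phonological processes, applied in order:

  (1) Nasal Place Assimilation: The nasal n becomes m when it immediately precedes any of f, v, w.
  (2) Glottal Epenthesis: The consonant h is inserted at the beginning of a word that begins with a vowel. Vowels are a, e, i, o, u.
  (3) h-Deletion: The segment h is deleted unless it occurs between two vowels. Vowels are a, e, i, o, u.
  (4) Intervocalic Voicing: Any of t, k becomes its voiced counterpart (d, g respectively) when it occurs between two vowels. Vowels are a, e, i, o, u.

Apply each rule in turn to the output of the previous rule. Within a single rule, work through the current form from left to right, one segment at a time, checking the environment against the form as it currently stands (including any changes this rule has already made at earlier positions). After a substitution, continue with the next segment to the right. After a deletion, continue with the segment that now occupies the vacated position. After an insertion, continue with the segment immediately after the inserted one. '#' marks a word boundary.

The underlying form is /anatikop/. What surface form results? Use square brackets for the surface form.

(1) Nasal Place Assimilation: no change — [anatikop]
(2) Glottal Epenthesis: [anatikop] → [hanatikop]
(3) h-Deletion: [hanatikop] → [anatikop]
(4) Intervocalic Voicing: [anatikop] → [anadigop]

[anadigop]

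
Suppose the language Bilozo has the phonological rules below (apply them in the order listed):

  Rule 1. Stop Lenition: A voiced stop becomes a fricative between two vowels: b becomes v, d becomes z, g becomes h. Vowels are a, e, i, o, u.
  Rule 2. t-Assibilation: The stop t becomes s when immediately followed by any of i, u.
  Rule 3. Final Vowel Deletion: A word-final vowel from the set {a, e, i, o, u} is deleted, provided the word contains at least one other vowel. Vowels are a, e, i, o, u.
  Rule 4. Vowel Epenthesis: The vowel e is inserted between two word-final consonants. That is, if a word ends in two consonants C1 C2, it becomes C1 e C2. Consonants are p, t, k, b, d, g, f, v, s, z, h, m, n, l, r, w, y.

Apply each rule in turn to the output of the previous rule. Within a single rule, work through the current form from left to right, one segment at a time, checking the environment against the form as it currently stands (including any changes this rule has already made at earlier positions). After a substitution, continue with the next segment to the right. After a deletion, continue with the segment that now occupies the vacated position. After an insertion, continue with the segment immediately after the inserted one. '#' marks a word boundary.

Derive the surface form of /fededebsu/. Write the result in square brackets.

Rule 1 Stop Lenition: [fededebsu] → [fezezebsu]
Rule 2 t-Assibilation: no change — [fezezebsu]
Rule 3 Final Vowel Deletion: [fezezebsu] → [fezezebs]
Rule 4 Vowel Epenthesis: [fezezebs] → [fezezebes]

[fezezebes]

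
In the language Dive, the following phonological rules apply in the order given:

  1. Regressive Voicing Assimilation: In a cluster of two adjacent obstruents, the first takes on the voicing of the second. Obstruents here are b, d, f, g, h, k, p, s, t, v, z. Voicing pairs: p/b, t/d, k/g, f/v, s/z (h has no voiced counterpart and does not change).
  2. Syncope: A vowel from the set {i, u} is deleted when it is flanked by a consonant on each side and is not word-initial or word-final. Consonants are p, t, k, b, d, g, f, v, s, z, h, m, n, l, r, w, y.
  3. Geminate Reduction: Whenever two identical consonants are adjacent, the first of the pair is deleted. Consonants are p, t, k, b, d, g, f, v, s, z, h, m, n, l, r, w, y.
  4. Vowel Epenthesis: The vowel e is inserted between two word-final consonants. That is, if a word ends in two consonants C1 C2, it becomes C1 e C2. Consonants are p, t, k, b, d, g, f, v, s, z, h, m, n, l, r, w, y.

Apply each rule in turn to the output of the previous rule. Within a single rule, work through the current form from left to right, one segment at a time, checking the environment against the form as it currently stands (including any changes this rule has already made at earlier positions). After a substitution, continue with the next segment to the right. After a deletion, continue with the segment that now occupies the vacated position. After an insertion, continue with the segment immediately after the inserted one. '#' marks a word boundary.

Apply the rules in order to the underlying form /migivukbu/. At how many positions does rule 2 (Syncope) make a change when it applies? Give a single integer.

1 Regressive Voicing Assimilation: [migivukbu] → [migivugbu]
2 Syncope: [migivugbu] → [mgvgbu]
3 Geminate Reduction: no change — [mgvgbu]
4 Vowel Epenthesis: no change — [mgvgbu]
Rule 2 changed 3 position(s).

3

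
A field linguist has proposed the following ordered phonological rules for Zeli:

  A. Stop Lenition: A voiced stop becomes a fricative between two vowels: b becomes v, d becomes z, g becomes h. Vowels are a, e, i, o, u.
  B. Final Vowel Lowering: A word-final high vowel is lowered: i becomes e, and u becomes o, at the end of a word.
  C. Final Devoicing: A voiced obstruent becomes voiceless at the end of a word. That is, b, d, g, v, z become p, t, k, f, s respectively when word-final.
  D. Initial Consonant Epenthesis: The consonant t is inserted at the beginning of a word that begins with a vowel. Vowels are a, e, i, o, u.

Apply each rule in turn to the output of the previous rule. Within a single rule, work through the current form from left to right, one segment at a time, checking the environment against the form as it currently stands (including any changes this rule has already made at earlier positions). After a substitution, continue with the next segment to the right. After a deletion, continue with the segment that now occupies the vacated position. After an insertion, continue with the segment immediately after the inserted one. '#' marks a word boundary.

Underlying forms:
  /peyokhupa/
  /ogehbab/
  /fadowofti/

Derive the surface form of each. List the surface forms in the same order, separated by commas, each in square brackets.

/peyokhupa/:
  A Stop Lenition: no change — [peyokhupa]
  B Final Vowel Lowering: no change — [peyokhupa]
  C Final Devoicing: no change — [peyokhupa]
  D Initial Consonant Epenthesis: no change — [peyokhupa]
/ogehbab/:
  A Stop Lenition: [ogehbab] → [ohehbab]
  B Final Vowel Lowering: no change — [ohehbab]
  C Final Devoicing: [ohehbab] → [ohehbap]
  D Initial Consonant Epenthesis: [ohehbap] → [tohehbap]
/fadowofti/:
  A Stop Lenition: [fadowofti] → [fazowofti]
  B Final Vowel Lowering: [fazowofti] → [fazowofte]
  C Final Devoicing: no change — [fazowofte]
  D Initial Consonant Epenthesis: no change — [fazowofte]

[peyokhupa], [tohehbap], [fazowofte]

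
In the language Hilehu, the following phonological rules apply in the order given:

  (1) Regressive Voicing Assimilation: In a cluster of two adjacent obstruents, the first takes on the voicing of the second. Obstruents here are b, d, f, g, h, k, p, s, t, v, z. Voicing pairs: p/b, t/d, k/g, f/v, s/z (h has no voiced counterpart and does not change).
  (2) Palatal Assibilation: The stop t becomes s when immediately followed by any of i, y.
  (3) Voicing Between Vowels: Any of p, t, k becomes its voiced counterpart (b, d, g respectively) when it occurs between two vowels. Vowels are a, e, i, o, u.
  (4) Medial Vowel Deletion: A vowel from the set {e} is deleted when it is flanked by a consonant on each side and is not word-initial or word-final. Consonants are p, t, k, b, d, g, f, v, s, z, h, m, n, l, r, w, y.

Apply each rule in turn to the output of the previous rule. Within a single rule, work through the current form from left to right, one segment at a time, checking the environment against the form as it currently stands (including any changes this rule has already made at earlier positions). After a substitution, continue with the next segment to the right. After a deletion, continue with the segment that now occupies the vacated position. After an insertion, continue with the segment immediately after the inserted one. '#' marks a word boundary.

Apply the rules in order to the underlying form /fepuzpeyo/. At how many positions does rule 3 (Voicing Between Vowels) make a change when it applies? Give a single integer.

1

(1) Regressive Voicing Assimilation: [fepuzpeyo] → [fepuspeyo]
(2) Palatal Assibilation: no change — [fepuspeyo]
(3) Voicing Between Vowels: [fepuspeyo] → [febuspeyo]
(4) Medial Vowel Deletion: [febuspeyo] → [fbuspyo]
Rule 3 changed 1 position(s).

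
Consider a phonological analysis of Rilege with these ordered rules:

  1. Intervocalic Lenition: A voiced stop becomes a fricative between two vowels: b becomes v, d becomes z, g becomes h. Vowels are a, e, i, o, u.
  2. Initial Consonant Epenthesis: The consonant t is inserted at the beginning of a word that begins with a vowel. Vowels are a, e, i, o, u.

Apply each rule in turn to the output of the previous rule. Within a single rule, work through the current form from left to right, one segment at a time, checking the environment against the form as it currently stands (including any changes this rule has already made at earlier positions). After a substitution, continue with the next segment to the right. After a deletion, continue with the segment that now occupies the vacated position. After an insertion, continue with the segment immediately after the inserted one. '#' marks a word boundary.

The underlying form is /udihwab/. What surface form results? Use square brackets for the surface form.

[tuzihwab]

1 Intervocalic Lenition: [udihwab] → [uzihwab]
2 Initial Consonant Epenthesis: [uzihwab] → [tuzihwab]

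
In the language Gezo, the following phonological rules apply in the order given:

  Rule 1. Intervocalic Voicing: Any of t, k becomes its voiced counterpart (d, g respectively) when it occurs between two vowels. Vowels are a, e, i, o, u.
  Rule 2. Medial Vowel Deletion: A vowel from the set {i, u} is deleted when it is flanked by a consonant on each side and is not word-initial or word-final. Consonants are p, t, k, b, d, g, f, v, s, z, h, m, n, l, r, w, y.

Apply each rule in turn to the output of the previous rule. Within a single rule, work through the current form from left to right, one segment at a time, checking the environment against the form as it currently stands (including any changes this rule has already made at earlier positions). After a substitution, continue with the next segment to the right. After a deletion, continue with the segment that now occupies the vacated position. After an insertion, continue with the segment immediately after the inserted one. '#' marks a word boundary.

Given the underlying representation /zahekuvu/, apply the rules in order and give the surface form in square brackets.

[zahegvu]

Rule 1 Intervocalic Voicing: [zahekuvu] → [zaheguvu]
Rule 2 Medial Vowel Deletion: [zaheguvu] → [zahegvu]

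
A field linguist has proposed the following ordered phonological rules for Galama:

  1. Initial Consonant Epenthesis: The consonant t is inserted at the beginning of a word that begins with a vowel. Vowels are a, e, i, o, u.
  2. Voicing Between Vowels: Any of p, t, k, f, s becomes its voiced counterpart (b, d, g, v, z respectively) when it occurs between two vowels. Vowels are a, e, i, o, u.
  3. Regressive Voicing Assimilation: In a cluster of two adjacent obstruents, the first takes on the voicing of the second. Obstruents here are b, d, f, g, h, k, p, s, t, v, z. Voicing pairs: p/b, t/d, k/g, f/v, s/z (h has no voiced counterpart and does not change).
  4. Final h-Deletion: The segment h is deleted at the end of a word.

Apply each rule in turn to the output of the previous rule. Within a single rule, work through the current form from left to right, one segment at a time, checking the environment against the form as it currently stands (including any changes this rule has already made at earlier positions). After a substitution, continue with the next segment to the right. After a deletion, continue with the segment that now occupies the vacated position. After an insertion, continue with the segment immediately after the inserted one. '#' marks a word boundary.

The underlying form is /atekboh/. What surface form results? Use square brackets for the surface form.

[tadegbo]

1 Initial Consonant Epenthesis: [atekboh] → [tatekboh]
2 Voicing Between Vowels: [tatekboh] → [tadekboh]
3 Regressive Voicing Assimilation: [tadekboh] → [tadegboh]
4 Final h-Deletion: [tadegboh] → [tadegbo]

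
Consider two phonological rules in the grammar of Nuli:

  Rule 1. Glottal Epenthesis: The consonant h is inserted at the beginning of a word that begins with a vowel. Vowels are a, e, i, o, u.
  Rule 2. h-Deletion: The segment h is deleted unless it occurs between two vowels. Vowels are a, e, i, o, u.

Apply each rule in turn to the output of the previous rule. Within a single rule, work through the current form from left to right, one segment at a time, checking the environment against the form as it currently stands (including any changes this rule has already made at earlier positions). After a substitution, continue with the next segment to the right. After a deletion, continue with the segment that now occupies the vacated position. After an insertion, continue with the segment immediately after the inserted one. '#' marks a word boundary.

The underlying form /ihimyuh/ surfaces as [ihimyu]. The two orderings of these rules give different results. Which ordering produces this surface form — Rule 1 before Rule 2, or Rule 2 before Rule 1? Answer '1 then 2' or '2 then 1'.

Order 1 then 2:
  1 Glottal Epenthesis: [ihimyuh] → [hihimyuh]
  2 h-Deletion: [hihimyuh] → [ihimyu]
  result: [ihimyu]
Order 2 then 1:
  2 h-Deletion: [ihimyuh] → [ihimyu]
  1 Glottal Epenthesis: [ihimyu] → [hihimyu]
  result: [hihimyu]

1 then 2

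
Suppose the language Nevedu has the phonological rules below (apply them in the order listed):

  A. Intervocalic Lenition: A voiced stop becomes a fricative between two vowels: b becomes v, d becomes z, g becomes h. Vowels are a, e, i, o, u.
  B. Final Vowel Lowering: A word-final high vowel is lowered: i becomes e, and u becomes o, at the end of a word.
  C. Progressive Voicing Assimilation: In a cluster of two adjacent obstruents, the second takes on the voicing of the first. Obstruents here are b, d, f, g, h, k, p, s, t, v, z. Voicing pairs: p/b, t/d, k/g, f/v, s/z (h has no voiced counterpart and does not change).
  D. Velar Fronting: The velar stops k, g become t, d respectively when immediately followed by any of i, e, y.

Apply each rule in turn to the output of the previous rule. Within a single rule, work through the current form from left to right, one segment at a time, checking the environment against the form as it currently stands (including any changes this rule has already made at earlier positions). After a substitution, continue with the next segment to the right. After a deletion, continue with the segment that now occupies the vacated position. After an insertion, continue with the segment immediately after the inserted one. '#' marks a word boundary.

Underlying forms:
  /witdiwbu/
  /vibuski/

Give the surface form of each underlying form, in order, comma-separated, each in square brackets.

[wittiwbo], [vivuste]

/witdiwbu/:
  A Intervocalic Lenition: no change — [witdiwbu]
  B Final Vowel Lowering: [witdiwbu] → [witdiwbo]
  C Progressive Voicing Assimilation: [witdiwbo] → [wittiwbo]
  D Velar Fronting: no change — [wittiwbo]
/vibuski/:
  A Intervocalic Lenition: [vibuski] → [vivuski]
  B Final Vowel Lowering: [vivuski] → [vivuske]
  C Progressive Voicing Assimilation: no change — [vivuske]
  D Velar Fronting: [vivuske] → [vivuste]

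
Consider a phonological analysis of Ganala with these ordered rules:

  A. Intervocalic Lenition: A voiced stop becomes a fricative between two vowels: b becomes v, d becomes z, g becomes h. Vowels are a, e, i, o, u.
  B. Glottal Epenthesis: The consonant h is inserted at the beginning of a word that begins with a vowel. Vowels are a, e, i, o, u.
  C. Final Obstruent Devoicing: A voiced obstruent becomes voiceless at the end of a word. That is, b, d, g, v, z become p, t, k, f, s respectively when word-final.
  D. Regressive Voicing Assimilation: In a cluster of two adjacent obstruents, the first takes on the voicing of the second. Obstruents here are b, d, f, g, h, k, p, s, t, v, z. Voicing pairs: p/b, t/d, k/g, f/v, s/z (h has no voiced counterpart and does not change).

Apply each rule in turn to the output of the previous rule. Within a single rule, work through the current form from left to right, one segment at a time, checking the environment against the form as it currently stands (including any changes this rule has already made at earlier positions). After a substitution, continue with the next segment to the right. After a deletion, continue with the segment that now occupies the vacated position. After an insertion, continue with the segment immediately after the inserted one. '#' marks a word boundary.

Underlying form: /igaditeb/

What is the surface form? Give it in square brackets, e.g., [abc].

[hihazitep]

A Intervocalic Lenition: [igaditeb] → [ihaziteb]
B Glottal Epenthesis: [ihaziteb] → [hihaziteb]
C Final Obstruent Devoicing: [hihaziteb] → [hihazitep]
D Regressive Voicing Assimilation: no change — [hihazitep]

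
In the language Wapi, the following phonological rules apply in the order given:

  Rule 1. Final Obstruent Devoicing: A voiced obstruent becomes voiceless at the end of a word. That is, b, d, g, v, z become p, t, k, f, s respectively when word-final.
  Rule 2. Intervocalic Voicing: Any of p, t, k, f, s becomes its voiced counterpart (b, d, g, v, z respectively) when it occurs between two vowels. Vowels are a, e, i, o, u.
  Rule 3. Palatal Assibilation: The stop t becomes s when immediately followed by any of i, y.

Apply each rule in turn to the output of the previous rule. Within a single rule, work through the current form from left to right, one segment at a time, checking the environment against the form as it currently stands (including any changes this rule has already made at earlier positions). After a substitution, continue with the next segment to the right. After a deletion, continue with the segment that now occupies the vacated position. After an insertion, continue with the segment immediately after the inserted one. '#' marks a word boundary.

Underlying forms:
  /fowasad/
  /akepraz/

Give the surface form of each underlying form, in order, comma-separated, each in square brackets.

[fowazat], [agepras]

/fowasad/:
  Rule 1 Final Obstruent Devoicing: [fowasad] → [fowasat]
  Rule 2 Intervocalic Voicing: [fowasat] → [fowazat]
  Rule 3 Palatal Assibilation: no change — [fowazat]
/akepraz/:
  Rule 1 Final Obstruent Devoicing: [akepraz] → [akepras]
  Rule 2 Intervocalic Voicing: [akepras] → [agepras]
  Rule 3 Palatal Assibilation: no change — [agepras]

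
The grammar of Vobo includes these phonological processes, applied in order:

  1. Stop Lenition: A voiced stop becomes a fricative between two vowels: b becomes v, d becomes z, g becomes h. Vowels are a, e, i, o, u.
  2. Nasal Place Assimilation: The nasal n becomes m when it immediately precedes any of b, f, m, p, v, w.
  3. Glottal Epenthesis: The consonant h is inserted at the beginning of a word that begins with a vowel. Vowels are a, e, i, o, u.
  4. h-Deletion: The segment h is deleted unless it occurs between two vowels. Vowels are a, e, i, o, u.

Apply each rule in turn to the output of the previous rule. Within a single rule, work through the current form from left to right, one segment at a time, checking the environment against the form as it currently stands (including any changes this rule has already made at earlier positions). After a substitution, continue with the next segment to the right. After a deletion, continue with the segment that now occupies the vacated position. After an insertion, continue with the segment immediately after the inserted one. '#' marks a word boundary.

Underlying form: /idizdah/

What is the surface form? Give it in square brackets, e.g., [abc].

[izizda]

1 Stop Lenition: [idizdah] → [izizdah]
2 Nasal Place Assimilation: no change — [izizdah]
3 Glottal Epenthesis: [izizdah] → [hizizdah]
4 h-Deletion: [hizizdah] → [izizda]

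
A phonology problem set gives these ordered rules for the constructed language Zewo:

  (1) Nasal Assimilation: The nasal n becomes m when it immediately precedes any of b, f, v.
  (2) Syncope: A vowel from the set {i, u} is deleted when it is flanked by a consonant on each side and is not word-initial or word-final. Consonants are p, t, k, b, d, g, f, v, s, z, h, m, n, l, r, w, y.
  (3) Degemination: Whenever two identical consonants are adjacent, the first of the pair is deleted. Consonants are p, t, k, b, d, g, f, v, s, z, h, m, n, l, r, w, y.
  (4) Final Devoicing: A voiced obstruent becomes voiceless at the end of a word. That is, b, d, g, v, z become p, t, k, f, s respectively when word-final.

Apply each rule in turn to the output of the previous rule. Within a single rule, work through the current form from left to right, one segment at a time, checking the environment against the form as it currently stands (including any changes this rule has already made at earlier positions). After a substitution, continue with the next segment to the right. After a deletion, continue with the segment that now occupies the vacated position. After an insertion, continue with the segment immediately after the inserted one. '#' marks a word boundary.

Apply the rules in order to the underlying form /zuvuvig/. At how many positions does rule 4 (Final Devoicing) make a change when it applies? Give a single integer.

1

(1) Nasal Assimilation: no change — [zuvuvig]
(2) Syncope: [zuvuvig] → [zvvg]
(3) Degemination: [zvvg] → [zvg]
(4) Final Devoicing: [zvg] → [zvk]
Rule 4 changed 1 position(s).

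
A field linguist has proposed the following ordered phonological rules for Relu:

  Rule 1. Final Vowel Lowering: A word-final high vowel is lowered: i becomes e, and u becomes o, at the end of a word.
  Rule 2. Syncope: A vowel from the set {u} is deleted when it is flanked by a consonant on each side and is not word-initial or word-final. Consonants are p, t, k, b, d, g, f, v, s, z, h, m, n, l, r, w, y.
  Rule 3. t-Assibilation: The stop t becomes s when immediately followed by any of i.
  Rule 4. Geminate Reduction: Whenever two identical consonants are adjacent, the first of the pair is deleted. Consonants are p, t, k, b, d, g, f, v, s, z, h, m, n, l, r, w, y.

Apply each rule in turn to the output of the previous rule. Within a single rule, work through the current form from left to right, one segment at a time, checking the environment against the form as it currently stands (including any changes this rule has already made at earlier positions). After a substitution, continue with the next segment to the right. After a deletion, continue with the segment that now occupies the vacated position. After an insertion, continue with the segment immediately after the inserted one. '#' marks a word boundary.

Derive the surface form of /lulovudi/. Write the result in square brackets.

Rule 1 Final Vowel Lowering: [lulovudi] → [lulovude]
Rule 2 Syncope: [lulovude] → [llovde]
Rule 3 t-Assibilation: no change — [llovde]
Rule 4 Geminate Reduction: [llovde] → [lovde]

[lovde]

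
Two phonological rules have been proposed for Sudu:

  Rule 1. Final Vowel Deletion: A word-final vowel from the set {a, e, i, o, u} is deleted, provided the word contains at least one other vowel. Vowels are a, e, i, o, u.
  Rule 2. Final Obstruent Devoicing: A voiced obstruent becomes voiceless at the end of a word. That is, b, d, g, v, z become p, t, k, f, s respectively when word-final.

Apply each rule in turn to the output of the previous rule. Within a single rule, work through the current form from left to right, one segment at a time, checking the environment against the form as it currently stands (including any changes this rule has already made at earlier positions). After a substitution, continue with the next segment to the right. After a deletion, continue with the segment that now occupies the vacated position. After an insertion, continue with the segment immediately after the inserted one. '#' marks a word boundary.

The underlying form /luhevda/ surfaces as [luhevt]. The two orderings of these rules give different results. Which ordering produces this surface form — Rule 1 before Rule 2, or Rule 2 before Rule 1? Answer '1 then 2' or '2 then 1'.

1 then 2

Order 1 then 2:
  1 Final Vowel Deletion: [luhevda] → [luhevd]
  2 Final Obstruent Devoicing: [luhevd] → [luhevt]
  result: [luhevt]
Order 2 then 1:
  2 Final Obstruent Devoicing: no change — [luhevda]
  1 Final Vowel Deletion: [luhevda] → [luhevd]
  result: [luhevd]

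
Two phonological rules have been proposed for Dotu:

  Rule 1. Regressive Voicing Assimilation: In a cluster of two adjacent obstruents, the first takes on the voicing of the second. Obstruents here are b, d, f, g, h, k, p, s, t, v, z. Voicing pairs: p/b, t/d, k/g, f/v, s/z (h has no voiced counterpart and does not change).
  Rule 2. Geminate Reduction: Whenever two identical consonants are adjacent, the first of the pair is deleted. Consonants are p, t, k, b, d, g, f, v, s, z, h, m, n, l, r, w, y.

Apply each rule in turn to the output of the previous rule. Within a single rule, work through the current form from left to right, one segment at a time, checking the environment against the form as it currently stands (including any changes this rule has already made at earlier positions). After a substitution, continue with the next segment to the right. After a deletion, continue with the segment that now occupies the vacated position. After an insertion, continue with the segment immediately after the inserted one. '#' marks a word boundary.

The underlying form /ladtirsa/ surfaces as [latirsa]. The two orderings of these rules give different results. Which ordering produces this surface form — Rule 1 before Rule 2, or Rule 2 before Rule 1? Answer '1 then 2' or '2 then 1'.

1 then 2

Order 1 then 2:
  1 Regressive Voicing Assimilation: [ladtirsa] → [lattirsa]
  2 Geminate Reduction: [lattirsa] → [latirsa]
  result: [latirsa]
Order 2 then 1:
  2 Geminate Reduction: no change — [ladtirsa]
  1 Regressive Voicing Assimilation: [ladtirsa] → [lattirsa]
  result: [lattirsa]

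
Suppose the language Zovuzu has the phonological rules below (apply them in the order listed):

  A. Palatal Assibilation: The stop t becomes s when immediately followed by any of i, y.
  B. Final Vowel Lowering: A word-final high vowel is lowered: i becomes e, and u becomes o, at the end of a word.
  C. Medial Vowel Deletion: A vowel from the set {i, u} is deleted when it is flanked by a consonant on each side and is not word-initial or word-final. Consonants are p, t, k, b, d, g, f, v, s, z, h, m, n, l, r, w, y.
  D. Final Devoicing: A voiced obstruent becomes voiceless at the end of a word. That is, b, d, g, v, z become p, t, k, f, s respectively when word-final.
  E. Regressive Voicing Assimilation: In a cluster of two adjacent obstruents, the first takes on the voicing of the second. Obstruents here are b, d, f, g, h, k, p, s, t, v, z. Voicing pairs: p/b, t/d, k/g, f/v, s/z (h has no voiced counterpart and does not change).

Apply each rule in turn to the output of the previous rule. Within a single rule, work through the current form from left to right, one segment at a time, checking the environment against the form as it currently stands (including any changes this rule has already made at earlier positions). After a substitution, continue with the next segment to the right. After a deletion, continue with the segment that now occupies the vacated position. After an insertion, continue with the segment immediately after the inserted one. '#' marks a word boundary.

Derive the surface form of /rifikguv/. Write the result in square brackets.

A Palatal Assibilation: no change — [rifikguv]
B Final Vowel Lowering: no change — [rifikguv]
C Medial Vowel Deletion: [rifikguv] → [rfkgv]
D Final Devoicing: [rfkgv] → [rfkgf]
E Regressive Voicing Assimilation: [rfkgf] → [rfgkf]

[rfgkf]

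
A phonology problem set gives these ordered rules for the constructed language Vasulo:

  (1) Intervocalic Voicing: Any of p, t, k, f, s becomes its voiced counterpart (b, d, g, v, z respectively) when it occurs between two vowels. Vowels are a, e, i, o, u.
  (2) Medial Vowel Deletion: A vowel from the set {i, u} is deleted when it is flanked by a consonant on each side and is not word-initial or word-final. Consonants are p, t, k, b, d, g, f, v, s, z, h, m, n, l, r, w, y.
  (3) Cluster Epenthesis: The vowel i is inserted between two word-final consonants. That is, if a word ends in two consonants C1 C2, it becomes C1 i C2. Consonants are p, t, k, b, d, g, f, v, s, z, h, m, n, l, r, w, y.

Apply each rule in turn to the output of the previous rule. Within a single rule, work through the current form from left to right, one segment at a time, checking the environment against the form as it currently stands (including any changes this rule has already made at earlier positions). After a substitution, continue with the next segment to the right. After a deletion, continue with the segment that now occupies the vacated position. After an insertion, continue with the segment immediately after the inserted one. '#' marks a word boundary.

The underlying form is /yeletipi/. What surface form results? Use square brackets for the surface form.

[yeledbi]

(1) Intervocalic Voicing: [yeletipi] → [yeledibi]
(2) Medial Vowel Deletion: [yeledibi] → [yeledbi]
(3) Cluster Epenthesis: no change — [yeledbi]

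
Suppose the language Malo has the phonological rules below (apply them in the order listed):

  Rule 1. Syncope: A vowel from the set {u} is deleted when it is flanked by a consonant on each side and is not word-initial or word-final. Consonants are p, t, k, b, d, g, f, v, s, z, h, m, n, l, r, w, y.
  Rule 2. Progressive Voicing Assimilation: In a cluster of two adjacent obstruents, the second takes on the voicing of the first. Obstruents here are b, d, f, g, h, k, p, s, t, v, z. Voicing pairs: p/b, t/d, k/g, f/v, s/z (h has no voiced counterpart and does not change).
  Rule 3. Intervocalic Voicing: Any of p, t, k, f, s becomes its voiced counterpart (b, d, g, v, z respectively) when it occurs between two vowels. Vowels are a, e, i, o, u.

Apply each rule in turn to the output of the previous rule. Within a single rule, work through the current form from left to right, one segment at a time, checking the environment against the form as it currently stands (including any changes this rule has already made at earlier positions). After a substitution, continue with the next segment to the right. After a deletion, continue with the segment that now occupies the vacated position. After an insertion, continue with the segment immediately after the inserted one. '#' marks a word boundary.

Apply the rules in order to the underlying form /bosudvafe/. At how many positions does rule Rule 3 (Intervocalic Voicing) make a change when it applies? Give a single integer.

Rule 1 Syncope: [bosudvafe] → [bosdvafe]
Rule 2 Progressive Voicing Assimilation: [bosdvafe] → [bostfafe]
Rule 3 Intervocalic Voicing: [bostfafe] → [bostfave]
Rule Rule 3 changed 1 position(s).

1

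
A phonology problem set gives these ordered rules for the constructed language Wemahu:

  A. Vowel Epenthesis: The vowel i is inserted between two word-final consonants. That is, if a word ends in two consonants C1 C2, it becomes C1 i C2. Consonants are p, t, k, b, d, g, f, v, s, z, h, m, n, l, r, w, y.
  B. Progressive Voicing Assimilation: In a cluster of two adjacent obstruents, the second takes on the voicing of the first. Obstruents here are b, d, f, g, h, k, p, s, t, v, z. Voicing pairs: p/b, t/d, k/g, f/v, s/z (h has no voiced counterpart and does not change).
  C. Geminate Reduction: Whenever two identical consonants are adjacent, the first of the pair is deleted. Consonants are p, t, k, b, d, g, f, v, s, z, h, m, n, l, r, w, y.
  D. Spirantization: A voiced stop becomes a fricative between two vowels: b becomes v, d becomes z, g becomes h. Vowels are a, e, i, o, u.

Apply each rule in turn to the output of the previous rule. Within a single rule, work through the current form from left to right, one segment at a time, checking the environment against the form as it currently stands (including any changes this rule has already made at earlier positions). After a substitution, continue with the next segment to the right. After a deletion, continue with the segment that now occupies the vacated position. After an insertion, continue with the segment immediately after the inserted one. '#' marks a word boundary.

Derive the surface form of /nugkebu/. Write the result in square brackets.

A Vowel Epenthesis: no change — [nugkebu]
B Progressive Voicing Assimilation: [nugkebu] → [nuggebu]
C Geminate Reduction: [nuggebu] → [nugebu]
D Spirantization: [nugebu] → [nuhevu]

[nuhevu]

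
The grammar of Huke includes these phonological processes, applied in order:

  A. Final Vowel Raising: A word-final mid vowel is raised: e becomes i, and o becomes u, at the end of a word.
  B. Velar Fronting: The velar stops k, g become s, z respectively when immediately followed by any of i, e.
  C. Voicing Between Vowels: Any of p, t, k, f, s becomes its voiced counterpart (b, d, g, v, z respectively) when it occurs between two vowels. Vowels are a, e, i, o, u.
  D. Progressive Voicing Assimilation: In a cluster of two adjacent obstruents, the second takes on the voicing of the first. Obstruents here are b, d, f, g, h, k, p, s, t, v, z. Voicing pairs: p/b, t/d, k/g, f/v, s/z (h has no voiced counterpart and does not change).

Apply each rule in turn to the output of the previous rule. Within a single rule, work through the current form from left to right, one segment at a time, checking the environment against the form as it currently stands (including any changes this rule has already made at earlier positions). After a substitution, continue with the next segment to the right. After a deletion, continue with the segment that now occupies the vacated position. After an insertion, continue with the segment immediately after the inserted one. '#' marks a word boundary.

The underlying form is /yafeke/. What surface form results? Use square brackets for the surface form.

A Final Vowel Raising: [yafeke] → [yafeki]
B Velar Fronting: [yafeki] → [yafesi]
C Voicing Between Vowels: [yafesi] → [yavezi]
D Progressive Voicing Assimilation: no change — [yavezi]

[yavezi]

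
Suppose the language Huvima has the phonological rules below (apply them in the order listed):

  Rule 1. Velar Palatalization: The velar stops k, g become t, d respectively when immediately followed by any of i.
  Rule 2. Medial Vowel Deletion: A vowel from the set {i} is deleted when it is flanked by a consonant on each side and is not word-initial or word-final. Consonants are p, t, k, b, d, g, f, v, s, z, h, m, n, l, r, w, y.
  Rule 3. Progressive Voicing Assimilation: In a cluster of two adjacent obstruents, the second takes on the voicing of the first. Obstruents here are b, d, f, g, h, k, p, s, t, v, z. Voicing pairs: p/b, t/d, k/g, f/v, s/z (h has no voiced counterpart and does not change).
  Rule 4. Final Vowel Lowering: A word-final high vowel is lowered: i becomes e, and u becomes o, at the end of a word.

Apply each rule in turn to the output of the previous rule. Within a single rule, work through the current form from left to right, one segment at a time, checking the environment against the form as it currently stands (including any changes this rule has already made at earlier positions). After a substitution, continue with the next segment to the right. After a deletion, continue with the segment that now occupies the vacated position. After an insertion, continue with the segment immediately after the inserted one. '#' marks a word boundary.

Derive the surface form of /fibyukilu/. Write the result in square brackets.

Rule 1 Velar Palatalization: [fibyukilu] → [fibyutilu]
Rule 2 Medial Vowel Deletion: [fibyutilu] → [fbyutlu]
Rule 3 Progressive Voicing Assimilation: [fbyutlu] → [fpyutlu]
Rule 4 Final Vowel Lowering: [fpyutlu] → [fpyutlo]

[fpyutlo]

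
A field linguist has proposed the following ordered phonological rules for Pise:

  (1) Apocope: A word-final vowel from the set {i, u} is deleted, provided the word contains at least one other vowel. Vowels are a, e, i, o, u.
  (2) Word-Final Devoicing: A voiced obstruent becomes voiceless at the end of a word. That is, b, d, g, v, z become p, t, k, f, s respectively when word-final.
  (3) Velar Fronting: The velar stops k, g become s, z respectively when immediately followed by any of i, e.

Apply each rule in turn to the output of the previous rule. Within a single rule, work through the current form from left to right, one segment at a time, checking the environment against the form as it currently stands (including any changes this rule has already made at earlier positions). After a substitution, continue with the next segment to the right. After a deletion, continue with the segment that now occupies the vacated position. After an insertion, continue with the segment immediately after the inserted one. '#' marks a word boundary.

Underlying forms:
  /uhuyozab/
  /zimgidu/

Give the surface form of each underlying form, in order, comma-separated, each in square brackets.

[uhuyozap], [zimzit]

/uhuyozab/:
  (1) Apocope: no change — [uhuyozab]
  (2) Word-Final Devoicing: [uhuyozab] → [uhuyozap]
  (3) Velar Fronting: no change — [uhuyozap]
/zimgidu/:
  (1) Apocope: [zimgidu] → [zimgid]
  (2) Word-Final Devoicing: [zimgid] → [zimgit]
  (3) Velar Fronting: [zimgit] → [zimzit]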